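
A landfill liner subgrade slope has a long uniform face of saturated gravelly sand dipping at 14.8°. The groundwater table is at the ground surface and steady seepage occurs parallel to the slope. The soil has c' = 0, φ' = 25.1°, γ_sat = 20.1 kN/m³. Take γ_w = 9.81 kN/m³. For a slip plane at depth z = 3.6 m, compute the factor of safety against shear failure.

FS = 0.91

With seepage parallel to the slope and the water table at the surface, the effective normal stress on the slip plane uses the buoyant unit weight γ' = γ_sat − γ_w while the driving shear stress uses γ_sat:
FS = [c' + γ' z cos²β tanφ'] / [γ_sat z sinβ cosβ]
(For c' = 0 this reduces to FS = (γ'/γ_sat)·tanφ'/tanβ.)
γ' = 20.1 − 9.81 = 10.29 kN/m³
Numerator = 0.0 + 10.29·3.6·cos²14.8°·tan25.1° = 0.0 + 10.29·3.6·0.9347·0.4684 = 16.220 kPa
Denominator = 20.1·3.6·sin14.8°·cos14.8° = 20.1·3.6·0.2554·0.9668 = 17.871 kPa
FS = 16.220 / 17.871 = 0.908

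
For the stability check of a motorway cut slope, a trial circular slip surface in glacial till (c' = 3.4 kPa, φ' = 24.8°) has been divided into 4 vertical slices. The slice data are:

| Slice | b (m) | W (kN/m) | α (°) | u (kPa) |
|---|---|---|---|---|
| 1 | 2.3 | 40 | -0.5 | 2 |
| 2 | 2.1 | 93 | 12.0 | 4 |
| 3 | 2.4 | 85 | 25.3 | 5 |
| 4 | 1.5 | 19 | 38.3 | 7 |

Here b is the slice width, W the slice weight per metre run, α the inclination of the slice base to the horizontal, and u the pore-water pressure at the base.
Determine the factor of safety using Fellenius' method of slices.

FS = 1.72

Ordinary method of slices: FS = Σ[c'·Δl_i + (W_i cosα_i − u_i·Δl_i)·tanφ'] / Σ W_i sinα_i, with Δl_i = b_i / cosα_i.
Slice 1: Δl = 2.3/cos(-0.5°) = 2.300 m; N'_1 = 40·cos(-0.5°) − 2·2.300 = 35.4; c'Δl = 7.82; W sinα = -0.3
Slice 2: Δl = 2.1/cos12.0° = 2.147 m; N'_2 = 93·cos12.0° − 4·2.147 = 82.4; c'Δl = 7.30; W sinα = 19.3
Slice 3: Δl = 2.4/cos25.3° = 2.655 m; N'_3 = 85·cos25.3° − 5·2.655 = 63.6; c'Δl = 9.03; W sinα = 36.3
Slice 4: Δl = 1.5/cos38.3° = 1.911 m; N'_4 = 19·cos38.3° − 7·1.911 = 1.5; c'Δl = 6.50; W sinα = 11.8
Σc'Δl = 30.6 kN/m; ΣN' = 182.9 kN/m; ΣW sinα = 67.1 kN/m
Resisting = 30.6 + 182.9·tan24.8° = 30.6 + 84.5 = 115.1 kN/m
FS = 115.1 / 67.1 = 1.716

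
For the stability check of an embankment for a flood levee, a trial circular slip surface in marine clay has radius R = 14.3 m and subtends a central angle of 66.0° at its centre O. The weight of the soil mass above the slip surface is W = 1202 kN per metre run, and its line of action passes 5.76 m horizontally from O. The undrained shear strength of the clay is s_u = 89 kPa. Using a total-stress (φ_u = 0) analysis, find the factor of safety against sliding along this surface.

FS = 3.03

Taking moments about the centre O, the resisting moment is provided by the undrained shear strength acting along the arc:
Arc length L_a = R·θ = 14.3·(66.0°·π/180) = 14.3·1.1519 = 16.47 m
M_R = s_u·L_a·R = 89·16.47·14.3 = 20964.4 kN·m/m
M_D = W·d = 1202·5.76 = 6923.5 kN·m/m
FS = M_R / M_D = 20964.4 / 6923.5 = 3.028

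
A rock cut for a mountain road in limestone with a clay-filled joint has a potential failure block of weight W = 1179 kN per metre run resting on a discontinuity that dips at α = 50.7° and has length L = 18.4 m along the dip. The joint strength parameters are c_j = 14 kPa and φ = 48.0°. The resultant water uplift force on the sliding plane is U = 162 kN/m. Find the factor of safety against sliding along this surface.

Resolving the block weight along and normal to the plane and applying the Mohr–Coulomb strength on the joint:
N' = W cosα − U = 1179·cos50.7° − 162 = 584.8 kN/m
Driving force T = W sinα = 1179·sin50.7° = 912.4 kN/m
Resisting force R = c_j·L + N'·tanφ = 14·18.4 + 584.8·tan48.0° = 257.6 + 649.4 = 907.0 kN/m
FS = R / T = 907.0 / 912.4 = 0.994

FS = 0.99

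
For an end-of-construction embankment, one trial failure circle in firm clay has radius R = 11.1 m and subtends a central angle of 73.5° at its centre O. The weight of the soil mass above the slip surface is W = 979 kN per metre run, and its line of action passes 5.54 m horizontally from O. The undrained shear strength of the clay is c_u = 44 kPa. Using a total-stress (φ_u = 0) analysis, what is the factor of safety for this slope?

Taking moments about the centre O, the resisting moment is provided by the undrained shear strength acting along the arc:
Arc length L_a = R·θ = 11.1·(73.5°·π/180) = 11.1·1.2828 = 14.24 m
M_R = c_u·L_a·R = 44·14.24·11.1 = 6954.5 kN·m/m
M_D = W·d = 979·5.54 = 5423.7 kN·m/m
FS = M_R / M_D = 6954.5 / 5423.7 = 1.282

FS = 1.28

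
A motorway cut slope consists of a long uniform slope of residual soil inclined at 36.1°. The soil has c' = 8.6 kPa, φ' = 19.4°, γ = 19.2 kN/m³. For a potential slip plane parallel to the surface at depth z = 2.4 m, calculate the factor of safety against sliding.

For an infinite slope with a slip plane parallel to the surface (no pore pressure): FS = [c' + γz cos²β tanφ'] / [γz sinβ cosβ].
γz = 19.2·2.4 = 46.08 kN/m²
Numerator = 8.6 + 46.08·cos²36.1°·tan19.4° = 8.6 + 46.08·0.6528·0.3522 = 19.194 kPa
Denominator = 46.08·sin36.1°·cos36.1° = 46.08·0.5892·0.8080 = 21.937 kPa
FS = 19.194 / 21.937 = 0.875

FS = 0.87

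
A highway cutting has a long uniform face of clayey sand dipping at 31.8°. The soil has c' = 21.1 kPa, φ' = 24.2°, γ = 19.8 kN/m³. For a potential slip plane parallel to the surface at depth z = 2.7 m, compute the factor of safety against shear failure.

FS = 1.61

For an infinite slope with a slip plane parallel to the surface (no pore pressure): FS = [c' + γz cos²β tanφ'] / [γz sinβ cosβ].
γz = 19.8·2.7 = 53.46 kN/m²
Numerator = 21.1 + 53.46·cos²31.8°·tan24.2° = 21.1 + 53.46·0.7223·0.4494 = 38.454 kPa
Denominator = 53.46·sin31.8°·cos31.8° = 53.46·0.5270·0.8499 = 23.942 kPa
FS = 38.454 / 23.942 = 1.606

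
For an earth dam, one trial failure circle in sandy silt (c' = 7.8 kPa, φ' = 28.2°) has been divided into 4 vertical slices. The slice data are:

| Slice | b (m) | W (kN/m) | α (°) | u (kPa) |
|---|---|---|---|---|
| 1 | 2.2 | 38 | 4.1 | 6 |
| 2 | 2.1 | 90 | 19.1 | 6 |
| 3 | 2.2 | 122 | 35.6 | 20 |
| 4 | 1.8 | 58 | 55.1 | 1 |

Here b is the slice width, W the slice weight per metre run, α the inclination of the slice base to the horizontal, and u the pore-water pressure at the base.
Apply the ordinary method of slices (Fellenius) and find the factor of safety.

Ordinary method of slices: FS = Σ[c'·Δl_i + (W_i cosα_i − u_i·Δl_i)·tanφ'] / Σ W_i sinα_i, with Δl_i = b_i / cosα_i.
Slice 1: Δl = 2.2/cos4.1° = 2.206 m; N'_1 = 38·cos4.1° − 6·2.206 = 24.7; c'Δl = 17.20; W sinα = 2.7
Slice 2: Δl = 2.1/cos19.1° = 2.222 m; N'_2 = 90·cos19.1° − 6·2.222 = 71.7; c'Δl = 17.33; W sinα = 29.4
Slice 3: Δl = 2.2/cos35.6° = 2.706 m; N'_3 = 122·cos35.6° − 20·2.706 = 45.1; c'Δl = 21.10; W sinα = 71.0
Slice 4: Δl = 1.8/cos55.1° = 3.146 m; N'_4 = 58·cos55.1° − 1·3.146 = 30.0; c'Δl = 24.54; W sinα = 47.6
Σc'Δl = 80.2 kN/m; ΣN' = 171.5 kN/m; ΣW sinα = 150.8 kN/m
Resisting = 80.2 + 171.5·tan28.2° = 80.2 + 92.0 = 172.1 kN/m
FS = 172.1 / 150.8 = 1.142

FS = 1.14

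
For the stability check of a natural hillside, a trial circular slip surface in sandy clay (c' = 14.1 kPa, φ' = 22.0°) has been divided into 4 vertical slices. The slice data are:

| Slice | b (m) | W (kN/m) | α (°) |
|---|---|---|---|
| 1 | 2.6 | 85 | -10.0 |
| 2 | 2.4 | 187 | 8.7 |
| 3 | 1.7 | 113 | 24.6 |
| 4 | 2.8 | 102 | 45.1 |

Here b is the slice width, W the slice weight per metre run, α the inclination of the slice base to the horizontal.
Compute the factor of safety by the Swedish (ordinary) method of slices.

Ordinary method of slices: FS = Σ[c'·Δl_i + (W_i cosα_i)·tanφ'] / Σ W_i sinα_i, with Δl_i = b_i / cosα_i.
Slice 1: Δl = 2.6/cos(-10.0°) = 2.640 m; N'_1 = 85·cos(-10.0°) = 83.7; c'Δl = 37.23; W sinα = -14.8
Slice 2: Δl = 2.4/cos8.7° = 2.428 m; N'_2 = 187·cos8.7° = 184.8; c'Δl = 34.23; W sinα = 28.3
Slice 3: Δl = 1.7/cos24.6° = 1.870 m; N'_3 = 113·cos24.6° = 102.7; c'Δl = 26.36; W sinα = 47.0
Slice 4: Δl = 2.8/cos45.1° = 3.967 m; N'_4 = 102·cos45.1° = 72.0; c'Δl = 55.93; W sinα = 72.3
Σc'Δl = 153.8 kN/m; ΣN' = 443.3 kN/m; ΣW sinα = 132.8 kN/m
Resisting = 153.8 + 443.3·tan22.0° = 153.8 + 179.1 = 332.9 kN/m
FS = 332.9 / 132.8 = 2.506

FS = 2.51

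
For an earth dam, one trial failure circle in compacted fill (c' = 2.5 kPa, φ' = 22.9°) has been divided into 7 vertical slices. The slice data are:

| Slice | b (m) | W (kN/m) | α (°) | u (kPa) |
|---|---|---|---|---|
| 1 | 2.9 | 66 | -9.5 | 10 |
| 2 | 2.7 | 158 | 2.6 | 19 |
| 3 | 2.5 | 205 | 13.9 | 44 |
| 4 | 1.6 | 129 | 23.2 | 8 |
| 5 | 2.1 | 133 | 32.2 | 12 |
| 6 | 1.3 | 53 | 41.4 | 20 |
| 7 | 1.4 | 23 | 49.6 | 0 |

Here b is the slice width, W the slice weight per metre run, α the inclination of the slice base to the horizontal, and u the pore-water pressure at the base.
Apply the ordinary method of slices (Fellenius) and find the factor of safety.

Ordinary method of slices: FS = Σ[c'·Δl_i + (W_i cosα_i − u_i·Δl_i)·tanφ'] / Σ W_i sinα_i, with Δl_i = b_i / cosα_i.
Slice 1: Δl = 2.9/cos(-9.5°) = 2.940 m; N'_1 = 66·cos(-9.5°) − 10·2.940 = 35.7; c'Δl = 7.35; W sinα = -10.9
Slice 2: Δl = 2.7/cos2.6° = 2.703 m; N'_2 = 158·cos2.6° − 19·2.703 = 106.5; c'Δl = 6.76; W sinα = 7.2
Slice 3: Δl = 2.5/cos13.9° = 2.575 m; N'_3 = 205·cos13.9° − 44·2.575 = 85.7; c'Δl = 6.44; W sinα = 49.2
Slice 4: Δl = 1.6/cos23.2° = 1.741 m; N'_4 = 129·cos23.2° − 8·1.741 = 104.6; c'Δl = 4.35; W sinα = 50.8
Slice 5: Δl = 2.1/cos32.2° = 2.482 m; N'_5 = 133·cos32.2° − 12·2.482 = 82.8; c'Δl = 6.20; W sinα = 70.9
Slice 6: Δl = 1.3/cos41.4° = 1.733 m; N'_6 = 53·cos41.4° − 20·1.733 = 5.1; c'Δl = 4.33; W sinα = 35.0
Slice 7: Δl = 1.4/cos49.6° = 2.160 m; N'_7 = 23·cos49.6° − 0·2.160 = 14.9; c'Δl = 5.40; W sinα = 17.5
Σc'Δl = 40.8 kN/m; ΣN' = 435.3 kN/m; ΣW sinα = 219.8 kN/m
Resisting = 40.8 + 435.3·tan22.9° = 40.8 + 183.9 = 224.7 kN/m
FS = 224.7 / 219.8 = 1.022

FS = 1.02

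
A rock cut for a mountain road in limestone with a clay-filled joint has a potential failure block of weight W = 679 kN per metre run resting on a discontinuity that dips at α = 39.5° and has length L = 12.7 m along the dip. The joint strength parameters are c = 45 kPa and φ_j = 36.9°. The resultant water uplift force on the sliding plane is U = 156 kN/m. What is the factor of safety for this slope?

FS = 1.96

Resolving the block weight along and normal to the plane and applying the Mohr–Coulomb strength on the joint:
N' = W cosα − U = 679·cos39.5° − 156 = 367.9 kN/m
Driving force T = W sinα = 679·sin39.5° = 431.9 kN/m
Resisting force R = c·L + N'·tanφ_j = 45·12.7 + 367.9·tan36.9° = 571.5 + 276.3 = 847.8 kN/m
FS = R / T = 847.8 / 431.9 = 1.963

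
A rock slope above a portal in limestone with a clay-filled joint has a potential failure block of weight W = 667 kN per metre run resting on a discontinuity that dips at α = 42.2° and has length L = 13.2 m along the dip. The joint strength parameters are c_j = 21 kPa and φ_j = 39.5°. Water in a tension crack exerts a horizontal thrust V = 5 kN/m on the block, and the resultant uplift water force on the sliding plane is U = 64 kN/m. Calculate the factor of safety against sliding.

FS = 1.39

Resolving the block weight along and normal to the plane and applying the Mohr–Coulomb strength on the joint:
N' = W cosα − U − V sinα = 667·cos42.2° − 64 − 5·sin42.2° = 426.8 kN/m
Driving force T = W sinα + V cosα = 667·sin42.2° + 5·cos42.2° = 451.7 kN/m
Resisting force R = c_j·L + N'·tanφ_j = 21·13.2 + 426.8·tan39.5° = 277.2 + 351.8 = 629.0 kN/m
FS = R / T = 629.0 / 451.7 = 1.392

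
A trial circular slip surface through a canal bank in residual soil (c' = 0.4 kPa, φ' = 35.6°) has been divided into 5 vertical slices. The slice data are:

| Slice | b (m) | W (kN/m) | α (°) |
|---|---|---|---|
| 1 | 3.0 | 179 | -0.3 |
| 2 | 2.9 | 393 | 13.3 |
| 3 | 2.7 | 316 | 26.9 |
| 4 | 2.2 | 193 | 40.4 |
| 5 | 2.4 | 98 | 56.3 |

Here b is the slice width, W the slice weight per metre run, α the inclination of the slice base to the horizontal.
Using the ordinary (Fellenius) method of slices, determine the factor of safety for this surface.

FS = 1.72

Ordinary method of slices: FS = Σ[c'·Δl_i + (W_i cosα_i)·tanφ'] / Σ W_i sinα_i, with Δl_i = b_i / cosα_i.
Slice 1: Δl = 3.0/cos(-0.3°) = 3.000 m; N'_1 = 179·cos(-0.3°) = 179.0; c'Δl = 1.20; W sinα = -0.9
Slice 2: Δl = 2.9/cos13.3° = 2.980 m; N'_2 = 393·cos13.3° = 382.5; c'Δl = 1.19; W sinα = 90.4
Slice 3: Δl = 2.7/cos26.9° = 3.028 m; N'_3 = 316·cos26.9° = 281.8; c'Δl = 1.21; W sinα = 143.0
Slice 4: Δl = 2.2/cos40.4° = 2.889 m; N'_4 = 193·cos40.4° = 147.0; c'Δl = 1.16; W sinα = 125.1
Slice 5: Δl = 2.4/cos56.3° = 4.326 m; N'_5 = 98·cos56.3° = 54.4; c'Δl = 1.73; W sinα = 81.5
Σc'Δl = 6.5 kN/m; ΣN' = 1044.6 kN/m; ΣW sinα = 439.1 kN/m
Resisting = 6.5 + 1044.6·tan35.6° = 6.5 + 747.9 = 754.4 kN/m
FS = 754.4 / 439.1 = 1.718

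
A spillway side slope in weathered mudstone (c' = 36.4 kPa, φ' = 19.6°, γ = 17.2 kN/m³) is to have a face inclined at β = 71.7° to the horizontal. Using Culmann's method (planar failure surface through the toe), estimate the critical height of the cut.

Culmann's analysis gives the critical failure plane at α_cr = (β + φ')/2 = (71.7 + 19.6)/2 = 45.7°, and the critical height
H_c = (4c'/γ) · sinβ cosφ' / [1 − cos(β − φ')]
    = (4·36.4/17.2) · sin71.7°·cos19.6° / [1 − cos(52.1°)]
    = 8.465 · 0.9494·0.9421 / [1 − 0.6143]
    = 8.465 · 0.8944 / 0.3857
    = 19.63 m

H_c = 19.63 m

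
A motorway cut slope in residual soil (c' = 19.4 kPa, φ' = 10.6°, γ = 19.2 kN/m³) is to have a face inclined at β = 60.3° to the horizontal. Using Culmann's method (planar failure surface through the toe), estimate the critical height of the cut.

Culmann's analysis gives the critical failure plane at α_cr = (β + φ')/2 = (60.3 + 10.6)/2 = 35.4°, and the critical height
H_c = (4c'/γ) · sinβ cosφ' / [1 − cos(β − φ')]
    = (4·19.4/19.2) · sin60.3°·cos10.6° / [1 − cos(49.7°)]
    = 4.042 · 0.8686·0.9829 / [1 − 0.6468]
    = 4.042 · 0.8538 / 0.3532
    = 9.77 m

H_c = 9.77 m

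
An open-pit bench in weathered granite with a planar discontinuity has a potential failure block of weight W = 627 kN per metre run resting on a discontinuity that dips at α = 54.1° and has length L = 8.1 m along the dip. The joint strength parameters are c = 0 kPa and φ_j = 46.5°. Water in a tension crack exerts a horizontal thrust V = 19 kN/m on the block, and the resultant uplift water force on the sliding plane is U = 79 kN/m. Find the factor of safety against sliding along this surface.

Resolving the block weight along and normal to the plane and applying the Mohr–Coulomb strength on the joint:
N' = W cosα − U − V sinα = 627·cos54.1° − 79 − 19·sin54.1° = 273.3 kN/m
Driving force T = W sinα + V cosα = 627·sin54.1° + 19·cos54.1° = 519.0 kN/m
Resisting force R = c·L + N'·tanφ_j = 0·8.1 + 273.3·tan46.5° = 0.0 + 288.0 = 288.0 kN/m
FS = R / T = 288.0 / 519.0 = 0.555

FS = 0.55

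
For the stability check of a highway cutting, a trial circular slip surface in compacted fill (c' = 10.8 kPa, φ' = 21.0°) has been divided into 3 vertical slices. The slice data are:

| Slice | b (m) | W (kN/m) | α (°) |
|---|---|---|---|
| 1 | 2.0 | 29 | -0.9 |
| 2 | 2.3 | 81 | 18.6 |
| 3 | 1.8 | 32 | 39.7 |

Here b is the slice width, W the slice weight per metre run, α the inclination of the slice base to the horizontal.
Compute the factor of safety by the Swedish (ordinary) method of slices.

Ordinary method of slices: FS = Σ[c'·Δl_i + (W_i cosα_i)·tanφ'] / Σ W_i sinα_i, with Δl_i = b_i / cosα_i.
Slice 1: Δl = 2.0/cos(-0.9°) = 2.000 m; N'_1 = 29·cos(-0.9°) = 29.0; c'Δl = 21.60; W sinα = -0.5
Slice 2: Δl = 2.3/cos18.6° = 2.427 m; N'_2 = 81·cos18.6° = 76.8; c'Δl = 26.21; W sinα = 25.8
Slice 3: Δl = 1.8/cos39.7° = 2.339 m; N'_3 = 32·cos39.7° = 24.6; c'Δl = 25.27; W sinα = 20.4
Σc'Δl = 73.1 kN/m; ΣN' = 130.4 kN/m; ΣW sinα = 45.8 kN/m
Resisting = 73.1 + 130.4·tan21.0° = 73.1 + 50.1 = 123.1 kN/m
FS = 123.1 / 45.8 = 2.687

FS = 2.69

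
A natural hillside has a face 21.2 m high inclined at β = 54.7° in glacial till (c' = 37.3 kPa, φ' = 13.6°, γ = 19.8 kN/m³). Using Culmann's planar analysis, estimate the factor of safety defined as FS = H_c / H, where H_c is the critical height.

FS = 1.14

H_c = (4c'/γ) · sinβ cosφ' / [1 − cos(β − φ')]
    = (4·37.3/19.8) · sin54.7°·cos13.6° / [1 − cos41.1°]
    = 7.535 · 0.7933 / 0.2464 = 24.26 m
FS = H_c / H = 24.26 / 21.2 = 1.144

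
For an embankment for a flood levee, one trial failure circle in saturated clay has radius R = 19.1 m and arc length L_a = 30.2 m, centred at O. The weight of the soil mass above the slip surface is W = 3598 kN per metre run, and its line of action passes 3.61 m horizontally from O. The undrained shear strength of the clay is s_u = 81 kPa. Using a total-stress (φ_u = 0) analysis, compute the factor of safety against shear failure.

Taking moments about the centre O, the resisting moment is provided by the undrained shear strength acting along the arc:
M_R = s_u·L_a·R = 81·30.20·19.1 = 46722.4 kN·m/m
M_D = W·d = 3598·3.61 = 12988.8 kN·m/m
FS = M_R / M_D = 46722.4 / 12988.8 = 3.597

FS = 3.60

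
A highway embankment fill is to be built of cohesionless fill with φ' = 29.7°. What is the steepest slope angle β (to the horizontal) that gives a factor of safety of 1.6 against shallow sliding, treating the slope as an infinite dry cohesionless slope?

β = 19.6°

For an infinite dry cohesionless slope FS = tanφ'/tanβ, so tanβ = tanφ' / FS.
tanβ = tan29.7° / 1.6 = 0.5704 / 1.6 = 0.3565
β = arctan(0.3565) = 19.62°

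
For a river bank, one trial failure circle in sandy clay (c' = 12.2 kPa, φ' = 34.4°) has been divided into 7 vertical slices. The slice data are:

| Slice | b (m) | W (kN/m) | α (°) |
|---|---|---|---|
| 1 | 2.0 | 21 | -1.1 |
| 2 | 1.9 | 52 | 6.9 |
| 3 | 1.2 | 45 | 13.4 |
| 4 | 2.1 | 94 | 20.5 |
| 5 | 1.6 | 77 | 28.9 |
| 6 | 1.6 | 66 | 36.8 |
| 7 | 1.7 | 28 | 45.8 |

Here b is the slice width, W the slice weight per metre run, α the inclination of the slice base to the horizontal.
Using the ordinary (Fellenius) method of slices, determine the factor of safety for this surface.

Ordinary method of slices: FS = Σ[c'·Δl_i + (W_i cosα_i)·tanφ'] / Σ W_i sinα_i, with Δl_i = b_i / cosα_i.
Slice 1: Δl = 2.0/cos(-1.1°) = 2.000 m; N'_1 = 21·cos(-1.1°) = 21.0; c'Δl = 24.40; W sinα = -0.4
Slice 2: Δl = 1.9/cos6.9° = 1.914 m; N'_2 = 52·cos6.9° = 51.6; c'Δl = 23.35; W sinα = 6.2
Slice 3: Δl = 1.2/cos13.4° = 1.234 m; N'_3 = 45·cos13.4° = 43.8; c'Δl = 15.05; W sinα = 10.4
Slice 4: Δl = 2.1/cos20.5° = 2.242 m; N'_4 = 94·cos20.5° = 88.0; c'Δl = 27.35; W sinα = 32.9
Slice 5: Δl = 1.6/cos28.9° = 1.828 m; N'_5 = 77·cos28.9° = 67.4; c'Δl = 22.30; W sinα = 37.2
Slice 6: Δl = 1.6/cos36.8° = 1.998 m; N'_6 = 66·cos36.8° = 52.8; c'Δl = 24.38; W sinα = 39.5
Slice 7: Δl = 1.7/cos45.8° = 2.438 m; N'_7 = 28·cos45.8° = 19.5; c'Δl = 29.75; W sinα = 20.1
Σc'Δl = 166.6 kN/m; ΣN' = 344.2 kN/m; ΣW sinα = 146.0 kN/m
Resisting = 166.6 + 344.2·tan34.4° = 166.6 + 235.7 = 402.3 kN/m
FS = 402.3 / 146.0 = 2.755

FS = 2.76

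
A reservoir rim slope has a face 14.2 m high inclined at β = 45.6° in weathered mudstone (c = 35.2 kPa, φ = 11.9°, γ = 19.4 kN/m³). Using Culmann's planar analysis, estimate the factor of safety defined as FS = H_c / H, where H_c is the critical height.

H_c = (4c/γ) · sinβ cosφ / [1 − cos(β − φ)]
    = (4·35.2/19.4) · sin45.6°·cos11.9° / [1 − cos33.7°]
    = 7.258 · 0.6991 / 0.1680 = 30.19 m
FS = H_c / H = 30.19 / 14.2 = 2.126

FS = 2.13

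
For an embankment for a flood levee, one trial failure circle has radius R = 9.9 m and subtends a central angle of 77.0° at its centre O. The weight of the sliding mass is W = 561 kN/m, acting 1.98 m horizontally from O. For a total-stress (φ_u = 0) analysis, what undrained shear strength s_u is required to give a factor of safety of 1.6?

s_u = 13.5 kPa

FS = s_u·L_a·R / (W·d), so s_u = FS·W·d / (L_a·R).
Arc length L_a = R·θ = 9.9·(77.0°·π/180) = 9.9·1.3439 = 13.30 m
s_u = 1.6·561·1.98 / (13.30·9.9) = 1777.2 / 131.72 = 13.49 kPa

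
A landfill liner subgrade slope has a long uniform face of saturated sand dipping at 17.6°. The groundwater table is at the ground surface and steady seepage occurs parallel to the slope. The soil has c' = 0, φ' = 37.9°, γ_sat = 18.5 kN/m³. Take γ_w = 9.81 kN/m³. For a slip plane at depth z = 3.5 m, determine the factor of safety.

With seepage parallel to the slope and the water table at the surface, the effective normal stress on the slip plane uses the buoyant unit weight γ' = γ_sat − γ_w while the driving shear stress uses γ_sat:
FS = [c' + γ' z cos²β tanφ'] / [γ_sat z sinβ cosβ]
(For c' = 0 this reduces to FS = (γ'/γ_sat)·tanφ'/tanβ.)
γ' = 18.5 − 9.81 = 8.69 kN/m³
Numerator = 0.0 + 8.69·3.5·cos²17.6°·tan37.9° = 0.0 + 8.69·3.5·0.9086·0.7785 = 21.513 kPa
Denominator = 18.5·3.5·sin17.6°·cos17.6° = 18.5·3.5·0.3024·0.9532 = 18.662 kPa
FS = 21.513 / 18.662 = 1.153

FS = 1.15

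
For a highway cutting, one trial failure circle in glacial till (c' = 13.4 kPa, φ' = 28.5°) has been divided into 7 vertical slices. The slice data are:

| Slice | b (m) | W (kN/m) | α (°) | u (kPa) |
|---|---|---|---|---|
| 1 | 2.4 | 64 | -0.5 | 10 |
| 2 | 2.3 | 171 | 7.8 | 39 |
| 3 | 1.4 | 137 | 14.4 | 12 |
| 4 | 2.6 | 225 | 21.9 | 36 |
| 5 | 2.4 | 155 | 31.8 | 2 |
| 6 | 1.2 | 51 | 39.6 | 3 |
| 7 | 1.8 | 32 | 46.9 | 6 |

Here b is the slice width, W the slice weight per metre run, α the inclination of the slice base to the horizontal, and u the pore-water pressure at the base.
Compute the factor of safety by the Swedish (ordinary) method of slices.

Ordinary method of slices: FS = Σ[c'·Δl_i + (W_i cosα_i − u_i·Δl_i)·tanφ'] / Σ W_i sinα_i, with Δl_i = b_i / cosα_i.
Slice 1: Δl = 2.4/cos(-0.5°) = 2.400 m; N'_1 = 64·cos(-0.5°) − 10·2.400 = 40.0; c'Δl = 32.16; W sinα = -0.6
Slice 2: Δl = 2.3/cos7.8° = 2.321 m; N'_2 = 171·cos7.8° − 39·2.321 = 78.9; c'Δl = 31.11; W sinα = 23.2
Slice 3: Δl = 1.4/cos14.4° = 1.445 m; N'_3 = 137·cos14.4° − 12·1.445 = 115.4; c'Δl = 19.37; W sinα = 34.1
Slice 4: Δl = 2.6/cos21.9° = 2.802 m; N'_4 = 225·cos21.9° − 36·2.802 = 107.9; c'Δl = 37.55; W sinα = 83.9
Slice 5: Δl = 2.4/cos31.8° = 2.824 m; N'_5 = 155·cos31.8° − 2·2.824 = 126.1; c'Δl = 37.84; W sinα = 81.7
Slice 6: Δl = 1.2/cos39.6° = 1.557 m; N'_6 = 51·cos39.6° − 3·1.557 = 34.6; c'Δl = 20.87; W sinα = 32.5
Slice 7: Δl = 1.8/cos46.9° = 2.634 m; N'_7 = 32·cos46.9° − 6·2.634 = 6.1; c'Δl = 35.30; W sinα = 23.4
Σc'Δl = 214.2 kN/m; ΣN' = 508.9 kN/m; ΣW sinα = 278.2 kN/m
Resisting = 214.2 + 508.9·tan28.5° = 214.2 + 276.3 = 490.5 kN/m
FS = 490.5 / 278.2 = 1.763

FS = 1.76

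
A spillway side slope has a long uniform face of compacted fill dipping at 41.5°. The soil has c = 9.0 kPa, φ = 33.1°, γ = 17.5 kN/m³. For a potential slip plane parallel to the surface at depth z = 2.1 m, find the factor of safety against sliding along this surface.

For an infinite slope with a slip plane parallel to the surface (no pore pressure): FS = [c + γz cos²β tanφ] / [γz sinβ cosβ].
γz = 17.5·2.1 = 36.75 kN/m²
Numerator = 9.0 + 36.75·cos²41.5°·tan33.1° = 9.0 + 36.75·0.5609·0.6519 = 22.438 kPa
Denominator = 36.75·sin41.5°·cos41.5° = 36.75·0.6626·0.7490 = 18.238 kPa
FS = 22.438 / 18.238 = 1.230

FS = 1.23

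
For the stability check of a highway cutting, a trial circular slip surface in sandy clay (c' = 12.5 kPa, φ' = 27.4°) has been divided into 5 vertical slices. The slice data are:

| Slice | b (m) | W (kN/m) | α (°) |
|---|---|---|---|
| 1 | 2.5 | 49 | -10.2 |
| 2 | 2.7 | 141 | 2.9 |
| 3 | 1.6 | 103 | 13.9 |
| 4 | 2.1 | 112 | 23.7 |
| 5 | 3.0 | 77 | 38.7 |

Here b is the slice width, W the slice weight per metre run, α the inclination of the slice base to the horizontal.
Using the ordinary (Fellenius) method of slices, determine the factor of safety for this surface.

FS = 3.41

Ordinary method of slices: FS = Σ[c'·Δl_i + (W_i cosα_i)·tanφ'] / Σ W_i sinα_i, with Δl_i = b_i / cosα_i.
Slice 1: Δl = 2.5/cos(-10.2°) = 2.540 m; N'_1 = 49·cos(-10.2°) = 48.2; c'Δl = 31.75; W sinα = -8.7
Slice 2: Δl = 2.7/cos2.9° = 2.703 m; N'_2 = 141·cos2.9° = 140.8; c'Δl = 33.79; W sinα = 7.1
Slice 3: Δl = 1.6/cos13.9° = 1.648 m; N'_3 = 103·cos13.9° = 100.0; c'Δl = 20.60; W sinα = 24.7
Slice 4: Δl = 2.1/cos23.7° = 2.293 m; N'_4 = 112·cos23.7° = 102.6; c'Δl = 28.67; W sinα = 45.0
Slice 5: Δl = 3.0/cos38.7° = 3.844 m; N'_5 = 77·cos38.7° = 60.1; c'Δl = 48.05; W sinα = 48.1
Σc'Δl = 162.9 kN/m; ΣN' = 451.7 kN/m; ΣW sinα = 116.4 kN/m
Resisting = 162.9 + 451.7·tan27.4° = 162.9 + 234.1 = 397.0 kN/m
FS = 397.0 / 116.4 = 3.412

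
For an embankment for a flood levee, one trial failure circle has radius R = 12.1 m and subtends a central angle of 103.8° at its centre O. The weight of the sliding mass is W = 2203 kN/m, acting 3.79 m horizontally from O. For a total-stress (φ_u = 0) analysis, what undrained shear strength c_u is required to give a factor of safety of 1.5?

c_u = 47.2 kPa

FS = c_u·L_a·R / (W·d), so c_u = FS·W·d / (L_a·R).
Arc length L_a = R·θ = 12.1·(103.8°·π/180) = 12.1·1.8117 = 21.92 m
c_u = 1.5·2203·3.79 / (21.92·12.1) = 12524.1 / 265.24 = 47.22 kPa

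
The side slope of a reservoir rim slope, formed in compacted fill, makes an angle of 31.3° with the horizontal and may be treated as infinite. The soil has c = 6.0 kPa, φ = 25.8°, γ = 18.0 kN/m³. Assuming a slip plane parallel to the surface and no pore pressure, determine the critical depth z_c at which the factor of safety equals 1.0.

z_c = 3.66 m

Setting FS = 1.00 in FS = [c + γz cos²β tanφ] / [γz sinβ cosβ] and solving for z:
z = c / [γ cosβ (FS·sinβ − cosβ·tanφ)]
  = 6.0 / [18.0·cos31.3°·(1.00·sin31.3° − cos31.3°·tan25.8°)]
  = 6.0 / [18.0·0.8545·(1.00·0.5195 − 0.8545·0.4834)]
  = 6.0 / 1.6373 = 3.664 m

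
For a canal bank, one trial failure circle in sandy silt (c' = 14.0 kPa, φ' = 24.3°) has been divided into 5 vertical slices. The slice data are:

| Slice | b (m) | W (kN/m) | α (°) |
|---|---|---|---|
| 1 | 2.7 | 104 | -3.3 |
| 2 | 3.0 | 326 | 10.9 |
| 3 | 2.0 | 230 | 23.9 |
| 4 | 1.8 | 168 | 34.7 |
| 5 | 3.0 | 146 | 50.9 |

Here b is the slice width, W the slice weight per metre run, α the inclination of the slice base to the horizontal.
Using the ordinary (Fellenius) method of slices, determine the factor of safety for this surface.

Ordinary method of slices: FS = Σ[c'·Δl_i + (W_i cosα_i)·tanφ'] / Σ W_i sinα_i, with Δl_i = b_i / cosα_i.
Slice 1: Δl = 2.7/cos(-3.3°) = 2.704 m; N'_1 = 104·cos(-3.3°) = 103.8; c'Δl = 37.86; W sinα = -6.0
Slice 2: Δl = 3.0/cos10.9° = 3.055 m; N'_2 = 326·cos10.9° = 320.1; c'Δl = 42.77; W sinα = 61.6
Slice 3: Δl = 2.0/cos23.9° = 2.188 m; N'_3 = 230·cos23.9° = 210.3; c'Δl = 30.63; W sinα = 93.2
Slice 4: Δl = 1.8/cos34.7° = 2.189 m; N'_4 = 168·cos34.7° = 138.1; c'Δl = 30.65; W sinα = 95.6
Slice 5: Δl = 3.0/cos50.9° = 4.757 m; N'_5 = 146·cos50.9° = 92.1; c'Δl = 66.60; W sinα = 113.3
Σc'Δl = 208.5 kN/m; ΣN' = 864.4 kN/m; ΣW sinα = 357.8 kN/m
Resisting = 208.5 + 864.4·tan24.3° = 208.5 + 390.3 = 598.8 kN/m
FS = 598.8 / 357.8 = 1.674

FS = 1.67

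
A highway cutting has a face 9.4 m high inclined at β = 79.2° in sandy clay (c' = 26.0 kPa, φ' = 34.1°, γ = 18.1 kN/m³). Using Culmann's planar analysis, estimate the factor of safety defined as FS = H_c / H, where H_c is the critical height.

H_c = (4c'/γ) · sinβ cosφ' / [1 − cos(β − φ')]
    = (4·26.0/18.1) · sin79.2°·cos34.1° / [1 − cos45.1°]
    = 5.746 · 0.8134 / 0.2941 = 15.89 m
FS = H_c / H = 15.89 / 9.4 = 1.690

FS = 1.69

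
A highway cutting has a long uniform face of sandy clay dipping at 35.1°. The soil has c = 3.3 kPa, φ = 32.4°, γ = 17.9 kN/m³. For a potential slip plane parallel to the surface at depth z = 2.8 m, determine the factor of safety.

FS = 1.04

For an infinite slope with a slip plane parallel to the surface (no pore pressure): FS = [c + γz cos²β tanφ] / [γz sinβ cosβ].
γz = 17.9·2.8 = 50.12 kN/m²
Numerator = 3.3 + 50.12·cos²35.1°·tan32.4° = 3.3 + 50.12·0.6694·0.6346 = 24.591 kPa
Denominator = 50.12·sin35.1°·cos35.1° = 50.12·0.5750·0.8181 = 23.578 kPa
FS = 24.591 / 23.578 = 1.043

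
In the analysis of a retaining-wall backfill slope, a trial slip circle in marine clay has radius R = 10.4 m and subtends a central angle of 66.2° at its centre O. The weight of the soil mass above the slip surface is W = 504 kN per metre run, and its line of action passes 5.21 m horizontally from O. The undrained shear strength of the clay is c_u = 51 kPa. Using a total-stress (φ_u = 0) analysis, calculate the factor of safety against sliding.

FS = 2.43

Taking moments about the centre O, the resisting moment is provided by the undrained shear strength acting along the arc:
Arc length L_a = R·θ = 10.4·(66.2°·π/180) = 10.4·1.1554 = 12.02 m
M_R = c_u·L_a·R = 51·12.02·10.4 = 6373.4 kN·m/m
M_D = W·d = 504·5.21 = 2625.8 kN·m/m
FS = M_R / M_D = 6373.4 / 2625.8 = 2.427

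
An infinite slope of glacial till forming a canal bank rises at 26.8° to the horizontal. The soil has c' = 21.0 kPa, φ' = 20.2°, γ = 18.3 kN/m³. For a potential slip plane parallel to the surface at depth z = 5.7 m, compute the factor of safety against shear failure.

FS = 1.23

For an infinite slope with a slip plane parallel to the surface (no pore pressure): FS = [c' + γz cos²β tanφ'] / [γz sinβ cosβ].
γz = 18.3·5.7 = 104.31 kN/m²
Numerator = 21.0 + 104.31·cos²26.8°·tan20.2° = 21.0 + 104.31·0.7967·0.3679 = 51.577 kPa
Denominator = 104.31·sin26.8°·cos26.8° = 104.31·0.4509·0.8926 = 41.979 kPa
FS = 51.577 / 41.979 = 1.229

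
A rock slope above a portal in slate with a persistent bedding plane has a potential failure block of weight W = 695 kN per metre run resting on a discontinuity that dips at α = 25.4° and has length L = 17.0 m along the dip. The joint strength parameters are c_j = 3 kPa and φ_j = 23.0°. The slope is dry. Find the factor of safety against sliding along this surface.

Resolving the block weight along and normal to the plane and applying the Mohr–Coulomb strength on the joint:
N' = W cosα = 695·cos25.4° = 627.8 kN/m
Driving force T = W sinα = 695·sin25.4° = 298.1 kN/m
Resisting force R = c_j·L + N'·tanφ_j = 3·17.0 + 627.8·tan23.0° = 51.0 + 266.5 = 317.5 kN/m
FS = R / T = 317.5 / 298.1 = 1.065

FS = 1.07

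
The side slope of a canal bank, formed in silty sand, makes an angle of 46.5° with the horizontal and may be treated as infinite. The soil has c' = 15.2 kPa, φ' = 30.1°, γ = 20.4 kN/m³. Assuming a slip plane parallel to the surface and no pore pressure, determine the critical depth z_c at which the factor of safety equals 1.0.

z_c = 3.32 m

Setting FS = 1.00 in FS = [c' + γz cos²β tanφ'] / [γz sinβ cosβ] and solving for z:
z = c' / [γ cosβ (FS·sinβ − cosβ·tanφ')]
  = 15.2 / [20.4·cos46.5°·(1.00·sin46.5° − cos46.5°·tan30.1°)]
  = 15.2 / [20.4·0.6884·(1.00·0.7254 − 0.6884·0.5797)]
  = 15.2 / 4.5827 = 3.317 m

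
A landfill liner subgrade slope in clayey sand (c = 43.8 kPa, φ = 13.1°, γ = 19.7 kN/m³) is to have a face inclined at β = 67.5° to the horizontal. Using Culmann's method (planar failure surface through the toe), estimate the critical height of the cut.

H_c = 19.15 m

Culmann's analysis gives the critical failure plane at α_cr = (β + φ)/2 = (67.5 + 13.1)/2 = 40.3°, and the critical height
H_c = (4c/γ) · sinβ cosφ / [1 − cos(β − φ)]
    = (4·43.8/19.7) · sin67.5°·cos13.1° / [1 − cos(54.4°)]
    = 8.893 · 0.9239·0.9740 / [1 − 0.5821]
    = 8.893 · 0.8998 / 0.4179
    = 19.15 m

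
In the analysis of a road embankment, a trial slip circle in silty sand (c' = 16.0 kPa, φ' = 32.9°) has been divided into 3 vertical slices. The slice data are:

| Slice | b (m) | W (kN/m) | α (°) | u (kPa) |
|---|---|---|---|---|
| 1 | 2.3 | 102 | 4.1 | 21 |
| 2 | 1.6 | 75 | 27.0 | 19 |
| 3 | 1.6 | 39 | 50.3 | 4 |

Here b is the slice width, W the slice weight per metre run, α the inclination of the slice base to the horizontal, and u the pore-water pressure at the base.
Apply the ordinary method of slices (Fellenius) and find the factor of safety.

Ordinary method of slices: FS = Σ[c'·Δl_i + (W_i cosα_i − u_i·Δl_i)·tanφ'] / Σ W_i sinα_i, with Δl_i = b_i / cosα_i.
Slice 1: Δl = 2.3/cos4.1° = 2.306 m; N'_1 = 102·cos4.1° − 21·2.306 = 53.3; c'Δl = 36.89; W sinα = 7.3
Slice 2: Δl = 1.6/cos27.0° = 1.796 m; N'_2 = 75·cos27.0° − 19·1.796 = 32.7; c'Δl = 28.73; W sinα = 34.0
Slice 3: Δl = 1.6/cos50.3° = 2.505 m; N'_3 = 39·cos50.3° − 4·2.505 = 14.9; c'Δl = 40.08; W sinα = 30.0
Σc'Δl = 105.7 kN/m; ΣN' = 100.9 kN/m; ΣW sinα = 71.3 kN/m
Resisting = 105.7 + 100.9·tan32.9° = 105.7 + 65.3 = 171.0 kN/m
FS = 171.0 / 71.3 = 2.397

FS = 2.40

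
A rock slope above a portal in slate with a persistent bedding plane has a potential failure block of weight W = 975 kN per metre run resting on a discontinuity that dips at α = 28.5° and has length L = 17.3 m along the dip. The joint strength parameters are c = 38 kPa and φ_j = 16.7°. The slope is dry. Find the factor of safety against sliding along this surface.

Resolving the block weight along and normal to the plane and applying the Mohr–Coulomb strength on the joint:
N' = W cosα = 975·cos28.5° = 856.8 kN/m
Driving force T = W sinα = 975·sin28.5° = 465.2 kN/m
Resisting force R = c·L + N'·tanφ_j = 38·17.3 + 856.8·tan16.7° = 657.4 + 257.1 = 914.5 kN/m
FS = R / T = 914.5 / 465.2 = 1.966

FS = 1.97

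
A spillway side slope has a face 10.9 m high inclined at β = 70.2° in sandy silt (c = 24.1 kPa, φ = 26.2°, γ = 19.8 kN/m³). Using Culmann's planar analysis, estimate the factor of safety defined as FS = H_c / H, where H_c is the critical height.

H_c = (4c/γ) · sinβ cosφ / [1 − cos(β − φ)]
    = (4·24.1/19.8) · sin70.2°·cos26.2° / [1 − cos44.0°]
    = 4.869 · 0.8442 / 0.2807 = 14.64 m
FS = H_c / H = 14.64 / 10.9 = 1.344

FS = 1.34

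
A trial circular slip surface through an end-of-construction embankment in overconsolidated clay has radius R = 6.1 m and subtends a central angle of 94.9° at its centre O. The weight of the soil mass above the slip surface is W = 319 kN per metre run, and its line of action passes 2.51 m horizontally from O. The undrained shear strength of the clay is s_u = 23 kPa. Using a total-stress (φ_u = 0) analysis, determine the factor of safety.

Taking moments about the centre O, the resisting moment is provided by the undrained shear strength acting along the arc:
Arc length L_a = R·θ = 6.1·(94.9°·π/180) = 6.1·1.6563 = 10.10 m
M_R = s_u·L_a·R = 23·10.10·6.1 = 1417.5 kN·m/m
M_D = W·d = 319·2.51 = 800.7 kN·m/m
FS = M_R / M_D = 1417.5 / 800.7 = 1.770

FS = 1.77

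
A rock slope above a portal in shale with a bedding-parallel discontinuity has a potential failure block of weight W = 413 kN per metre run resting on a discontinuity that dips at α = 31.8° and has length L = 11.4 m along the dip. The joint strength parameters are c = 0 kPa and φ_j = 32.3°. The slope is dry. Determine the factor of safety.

Resolving the block weight along and normal to the plane and applying the Mohr–Coulomb strength on the joint:
N' = W cosα = 413·cos31.8° = 351.0 kN/m
Driving force T = W sinα = 413·sin31.8° = 217.6 kN/m
Resisting force R = c·L + N'·tanφ_j = 0·11.4 + 351.0·tan32.3° = 0.0 + 221.9 = 221.9 kN/m
FS = R / T = 221.9 / 217.6 = 1.020

FS = 1.02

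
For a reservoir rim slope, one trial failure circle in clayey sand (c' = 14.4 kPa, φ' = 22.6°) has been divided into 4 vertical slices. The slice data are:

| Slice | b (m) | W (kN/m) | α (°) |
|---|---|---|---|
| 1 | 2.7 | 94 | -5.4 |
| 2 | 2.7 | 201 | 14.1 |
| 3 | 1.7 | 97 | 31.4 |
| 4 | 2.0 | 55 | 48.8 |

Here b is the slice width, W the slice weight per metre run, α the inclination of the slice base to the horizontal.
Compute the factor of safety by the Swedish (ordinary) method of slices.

FS = 2.43

Ordinary method of slices: FS = Σ[c'·Δl_i + (W_i cosα_i)·tanφ'] / Σ W_i sinα_i, with Δl_i = b_i / cosα_i.
Slice 1: Δl = 2.7/cos(-5.4°) = 2.712 m; N'_1 = 94·cos(-5.4°) = 93.6; c'Δl = 39.05; W sinα = -8.8
Slice 2: Δl = 2.7/cos14.1° = 2.784 m; N'_2 = 201·cos14.1° = 194.9; c'Δl = 40.09; W sinα = 49.0
Slice 3: Δl = 1.7/cos31.4° = 1.992 m; N'_3 = 97·cos31.4° = 82.8; c'Δl = 28.68; W sinα = 50.5
Slice 4: Δl = 2.0/cos48.8° = 3.036 m; N'_4 = 55·cos48.8° = 36.2; c'Δl = 43.72; W sinα = 41.4
Σc'Δl = 151.5 kN/m; ΣN' = 407.5 kN/m; ΣW sinα = 132.0 kN/m
Resisting = 151.5 + 407.5·tan22.6° = 151.5 + 169.6 = 321.2 kN/m
FS = 321.2 / 132.0 = 2.433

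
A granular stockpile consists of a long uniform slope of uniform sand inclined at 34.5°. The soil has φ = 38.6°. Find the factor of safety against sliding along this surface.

FS = 1.16

For a dry cohesionless infinite slope the factor of safety is FS = tanφ / tanβ.
FS = tan38.6° / tan34.5° = 0.7983 / 0.6873 = 1.162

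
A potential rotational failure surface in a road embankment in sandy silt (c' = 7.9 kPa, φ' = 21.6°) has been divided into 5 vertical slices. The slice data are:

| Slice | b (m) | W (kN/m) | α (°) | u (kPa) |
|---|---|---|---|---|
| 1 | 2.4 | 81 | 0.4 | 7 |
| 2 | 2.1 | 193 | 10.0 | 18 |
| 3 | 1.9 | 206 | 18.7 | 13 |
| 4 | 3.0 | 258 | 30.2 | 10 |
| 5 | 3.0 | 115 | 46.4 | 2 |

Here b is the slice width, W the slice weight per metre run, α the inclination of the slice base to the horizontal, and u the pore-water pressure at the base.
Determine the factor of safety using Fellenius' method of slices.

Ordinary method of slices: FS = Σ[c'·Δl_i + (W_i cosα_i − u_i·Δl_i)·tanφ'] / Σ W_i sinα_i, with Δl_i = b_i / cosα_i.
Slice 1: Δl = 2.4/cos0.4° = 2.400 m; N'_1 = 81·cos0.4° − 7·2.400 = 64.2; c'Δl = 18.96; W sinα = 0.6
Slice 2: Δl = 2.1/cos10.0° = 2.132 m; N'_2 = 193·cos10.0° − 18·2.132 = 151.7; c'Δl = 16.85; W sinα = 33.5
Slice 3: Δl = 1.9/cos18.7° = 2.006 m; N'_3 = 206·cos18.7° − 13·2.006 = 169.0; c'Δl = 15.85; W sinα = 66.0
Slice 4: Δl = 3.0/cos30.2° = 3.471 m; N'_4 = 258·cos30.2° − 10·3.471 = 188.3; c'Δl = 27.42; W sinα = 129.8
Slice 5: Δl = 3.0/cos46.4° = 4.350 m; N'_5 = 115·cos46.4° − 2·4.350 = 70.6; c'Δl = 34.37; W sinα = 83.3
Σc'Δl = 113.4 kN/m; ΣN' = 643.8 kN/m; ΣW sinα = 313.2 kN/m
Resisting = 113.4 + 643.8·tan21.6° = 113.4 + 254.9 = 368.3 kN/m
FS = 368.3 / 313.2 = 1.176

FS = 1.18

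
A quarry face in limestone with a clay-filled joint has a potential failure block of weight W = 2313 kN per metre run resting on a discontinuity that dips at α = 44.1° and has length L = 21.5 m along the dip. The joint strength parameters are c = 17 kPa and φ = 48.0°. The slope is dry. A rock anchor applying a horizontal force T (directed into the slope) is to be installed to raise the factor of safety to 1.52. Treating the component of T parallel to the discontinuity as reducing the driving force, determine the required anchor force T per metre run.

Resolving forces along and normal to the sliding plane, with the horizontal anchor force T adding T·sinα to the effective normal force and T·cosα acting up the plane against the driving force:
FS = [cL + (W cosα + T sinα) tanφ] / [W sinα − T cosα]
Without the anchor: N' = 1661.0 kN/m, driving T_d = 1609.6 kN/m, resisting R = 17·21.5 + 1661.0·tan48.0° = 2210.3 kN/m, FS = 1.37.
Setting FS = 1.52 and solving for T:
1.52·(1609.6 − T cos44.1°) = 2210.3 + T sin44.1°·tan48.0°
T·(sin44.1°·tan48.0° + 1.52·cos44.1°) = 1.52·1609.6 − 2210.3
T·(0.6959·1.1106 + 1.52·0.7181) = 2446.7 − 2210.3 = 236.4
T·1.8644 = 236.4
T = 126.8 kN/m

T = 127 kN/m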